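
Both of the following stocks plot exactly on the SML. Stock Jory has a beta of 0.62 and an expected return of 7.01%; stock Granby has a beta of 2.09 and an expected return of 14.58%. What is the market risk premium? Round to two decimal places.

5.15%

Both satisfy E(R) = R_f + β·MRP, so the slope of the SML is
MRP = (14.58% − 7.01%) / (2.09 − 0.62) = 7.57% / 1.47 = 5.1497%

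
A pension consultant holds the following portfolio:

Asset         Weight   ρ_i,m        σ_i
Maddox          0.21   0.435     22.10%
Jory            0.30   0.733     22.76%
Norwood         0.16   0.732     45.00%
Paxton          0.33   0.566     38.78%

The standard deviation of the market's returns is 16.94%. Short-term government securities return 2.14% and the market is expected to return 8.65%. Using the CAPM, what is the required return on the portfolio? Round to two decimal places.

β_Maddox = 0.435 × 22.10% / 16.94% = 0.5675
β_Jory = 0.733 × 22.76% / 16.94% = 0.9848
β_Norwood = 0.732 × 45.00% / 16.94% = 1.9445
β_Paxton = 0.566 × 38.78% / 16.94% = 1.2957
β_P = Σ w_i β_i = 0.21×0.5675 + 0.30×0.9848 + 0.16×1.9445 + 0.33×1.2957 = 1.1533
MRP = 8.65% − 2.14% = 6.51%
E(R_P) = R_f + β_P × MRP = 2.14% + 1.1533 × 6.51% = 9.65%

9.65%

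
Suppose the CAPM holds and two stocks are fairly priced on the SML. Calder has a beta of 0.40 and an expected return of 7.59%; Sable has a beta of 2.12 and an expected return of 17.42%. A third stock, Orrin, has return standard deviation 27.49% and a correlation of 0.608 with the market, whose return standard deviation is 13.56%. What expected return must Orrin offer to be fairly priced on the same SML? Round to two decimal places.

MRP = (17.42% − 7.59%) / (2.12 − 0.40) = 5.7151%
R_f = 7.59% − 0.40 × 5.7151% = 5.3040%
β_Orrin = ρ·σ_i/σ_m = 0.608 × 27.49 / 13.56 = 1.2326
E(R_Orrin) = R_f + β × MRP = 5.3040% + 1.2326 × 5.7151% = 12.35%

12.35%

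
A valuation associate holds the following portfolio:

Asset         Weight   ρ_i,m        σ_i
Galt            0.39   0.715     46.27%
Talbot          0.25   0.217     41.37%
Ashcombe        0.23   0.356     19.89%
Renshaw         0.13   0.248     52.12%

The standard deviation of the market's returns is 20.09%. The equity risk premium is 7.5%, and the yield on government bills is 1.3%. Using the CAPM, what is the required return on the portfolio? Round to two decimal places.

β_Galt = 0.715 × 46.27% / 20.09% = 1.6467
β_Talbot = 0.217 × 41.37% / 20.09% = 0.4469
β_Ashcombe = 0.356 × 19.89% / 20.09% = 0.3525
β_Renshaw = 0.248 × 52.12% / 20.09% = 0.6434
β_P = Σ w_i β_i = 0.39×1.6467 + 0.25×0.4469 + 0.23×0.3525 + 0.13×0.6434 = 0.9187
E(R_P) = R_f + β_P × MRP = 1.3% + 0.9187 × 7.5% = 8.19%

8.19%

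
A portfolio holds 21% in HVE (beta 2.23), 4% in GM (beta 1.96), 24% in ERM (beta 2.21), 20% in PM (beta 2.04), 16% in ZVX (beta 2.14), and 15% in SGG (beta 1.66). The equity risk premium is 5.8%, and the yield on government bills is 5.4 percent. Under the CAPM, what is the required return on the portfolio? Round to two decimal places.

17.44%

β_P = Σ w_i β_i = 0.21×2.23 + 0.04×1.96 + 0.24×2.21 + 0.20×2.04 + 0.16×2.14 + 0.15×1.66 = 2.0765
E(R_P) = R_f + β_P × MRP = 5.4% + 2.0765 × 5.8% = 17.44%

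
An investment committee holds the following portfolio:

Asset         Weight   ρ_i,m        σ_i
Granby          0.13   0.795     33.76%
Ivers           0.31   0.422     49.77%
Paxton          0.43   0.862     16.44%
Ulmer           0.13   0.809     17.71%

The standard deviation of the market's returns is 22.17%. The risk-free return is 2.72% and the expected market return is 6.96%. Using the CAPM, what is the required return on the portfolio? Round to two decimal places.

6.15%

β_Granby = 0.795 × 33.76% / 22.17% = 1.2106
β_Ivers = 0.422 × 49.77% / 22.17% = 0.9474
β_Paxton = 0.862 × 16.44% / 22.17% = 0.6392
β_Ulmer = 0.809 × 17.71% / 22.17% = 0.6463
β_P = Σ w_i β_i = 0.13×1.2106 + 0.31×0.9474 + 0.43×0.6392 + 0.13×0.6463 = 0.8099
MRP = 6.96% − 2.72% = 4.24%
E(R_P) = R_f + β_P × MRP = 2.72% + 0.8099 × 4.24% = 6.15%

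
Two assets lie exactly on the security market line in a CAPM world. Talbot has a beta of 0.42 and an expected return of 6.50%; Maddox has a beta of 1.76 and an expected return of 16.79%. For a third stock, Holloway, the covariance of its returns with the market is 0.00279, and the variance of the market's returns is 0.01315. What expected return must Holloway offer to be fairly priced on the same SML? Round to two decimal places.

4.90%

MRP = (16.79% − 6.50%) / (1.76 − 0.42) = 7.6791%
R_f = 6.50% − 0.42 × 7.6791% = 3.2748%
β_Holloway = Cov / Var(R_m) = 0.00279 / 0.01315 = 0.2122
E(R_Holloway) = R_f + β × MRP = 3.2748% + 0.2122 × 7.6791% = 4.90%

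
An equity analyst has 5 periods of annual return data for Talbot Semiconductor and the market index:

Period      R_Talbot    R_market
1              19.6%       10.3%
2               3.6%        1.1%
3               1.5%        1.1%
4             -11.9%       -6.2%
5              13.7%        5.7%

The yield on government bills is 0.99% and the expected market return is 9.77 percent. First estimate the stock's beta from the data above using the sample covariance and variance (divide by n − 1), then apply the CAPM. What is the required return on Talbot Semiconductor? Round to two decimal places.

Mean R_i = (19.6 + 3.6 + 1.5 − 11.9 + 13.7) / 5 = 5.3000%
Mean R_m = (10.3 + 1.1 + 1.1 − 6.2 + 5.7) / 5 = 2.4000%
Σ(R_i − R̄_i)(R_m − R̄_m) = 295.7600  ⇒  Cov = 295.7600 / 4 = 73.9400
Σ(R_m − R̄_m)² = 150.6400  ⇒  Var(R_m) = 150.6400 / 4 = 37.6600
β = Cov / Var(R_m) = 73.9400 / 37.6600 = 1.9634
MRP = 9.77% − 0.99% = 8.78%
E(R) = R_f + β × MRP = 0.99% + 1.9634 × 8.78% = 18.23%

18.23%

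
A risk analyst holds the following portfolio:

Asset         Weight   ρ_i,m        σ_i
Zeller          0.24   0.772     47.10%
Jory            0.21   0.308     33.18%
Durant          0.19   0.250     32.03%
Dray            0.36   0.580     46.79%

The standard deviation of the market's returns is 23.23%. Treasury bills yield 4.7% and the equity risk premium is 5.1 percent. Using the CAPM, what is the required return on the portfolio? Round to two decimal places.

9.57%

β_Zeller = 0.772 × 47.10% / 23.23% = 1.5653
β_Jory = 0.308 × 33.18% / 23.23% = 0.4399
β_Durant = 0.250 × 32.03% / 23.23% = 0.3447
β_Dray = 0.580 × 46.79% / 23.23% = 1.1682
β_P = Σ w_i β_i = 0.24×1.5653 + 0.21×0.4399 + 0.19×0.3447 + 0.36×1.1682 = 0.9541
E(R_P) = R_f + β_P × MRP = 4.7% + 0.9541 × 5.1% = 9.57%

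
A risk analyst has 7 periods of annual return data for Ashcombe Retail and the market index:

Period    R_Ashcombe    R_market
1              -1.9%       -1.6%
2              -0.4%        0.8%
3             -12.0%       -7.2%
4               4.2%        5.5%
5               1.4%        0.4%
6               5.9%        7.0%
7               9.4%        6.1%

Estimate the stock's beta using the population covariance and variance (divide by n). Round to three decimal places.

1.302

Mean R_i = (-1.9 − 0.4 − 12.0 + 4.2 + 1.4 + 5.9 + 9.4) / 7 = 0.9429%
Mean R_m = (-1.6 + 0.8 − 7.2 + 5.5 + 0.4 + 7.0 + 6.1) / 7 = 1.5714%
Σ(R_i − R̄_i)(R_m − R̄_m) = 201.0486  ⇒  Cov = 201.0486 / 7 = 28.7212
Σ(R_m − R̄_m)² = 154.3743  ⇒  Var(R_m) = 154.3743 / 7 = 22.0535
β = Cov / Var(R_m) = 28.7212 / 22.0535 = 1.3023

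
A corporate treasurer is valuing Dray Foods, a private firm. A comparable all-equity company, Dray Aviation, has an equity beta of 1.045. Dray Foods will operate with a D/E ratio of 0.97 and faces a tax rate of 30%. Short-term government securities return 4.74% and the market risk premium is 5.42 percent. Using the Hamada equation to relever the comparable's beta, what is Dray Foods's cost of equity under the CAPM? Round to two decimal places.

14.25%

β_L = β_U × [1 + (1 − t)(D/E)] = 1.045 × [1 + (1 − 0.30) × 0.97]
    = 1.045 × [1 + 0.70 × 0.97] = 1.045 × 1.6790 = 1.7546
E(R) = R_f + β_L × MRP = 4.74% + 1.7546 × 5.42% = 14.25%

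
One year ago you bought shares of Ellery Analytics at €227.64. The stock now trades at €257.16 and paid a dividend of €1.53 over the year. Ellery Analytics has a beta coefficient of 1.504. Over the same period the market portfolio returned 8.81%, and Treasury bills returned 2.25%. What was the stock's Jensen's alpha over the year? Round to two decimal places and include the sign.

Realised HPR = (P1 + D1 − P0) / P0 = (257.16 + 1.53 − 227.64) / 227.64 = 31.05 / 227.64 = 13.6400%
MRP = 8.81% − 2.25% = 6.56%
CAPM required = R_f + β·MRP = 2.25% + 1.504 × 6.56% = 12.11624%
α = realised − required = 13.6400% − 12.11624% = +1.52%

+1.52%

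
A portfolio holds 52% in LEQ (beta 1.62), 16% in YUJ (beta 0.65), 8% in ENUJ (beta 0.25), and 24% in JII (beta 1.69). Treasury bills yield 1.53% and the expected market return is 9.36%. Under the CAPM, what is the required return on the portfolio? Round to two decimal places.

β_P = Σ w_i β_i = 0.52×1.62 + 0.16×0.65 + 0.08×0.25 + 0.24×1.69 = 1.3720
MRP = 9.36% − 1.53% = 7.83%
E(R_P) = R_f + β_P × MRP = 1.53% + 1.3720 × 7.83% = 12.27%

12.27%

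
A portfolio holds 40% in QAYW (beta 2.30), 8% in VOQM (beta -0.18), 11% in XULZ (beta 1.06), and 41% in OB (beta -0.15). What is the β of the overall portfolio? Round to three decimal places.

0.961

β_P = Σ w_i β_i = 0.40×2.30 + 0.08×-0.18 + 0.11×1.06 + 0.41×-0.15 = 0.9607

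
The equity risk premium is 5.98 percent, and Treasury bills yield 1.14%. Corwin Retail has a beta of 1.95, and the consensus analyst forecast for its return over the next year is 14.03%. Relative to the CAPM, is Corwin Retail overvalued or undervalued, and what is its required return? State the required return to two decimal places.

Undervalued; required return 12.80%

Required return = R_f + β·MRP = 1.14% + 1.95 × 5.98% = 12.80%
Forecast 14.03% > required 12.80% → the stock plots above the SML → undervalued.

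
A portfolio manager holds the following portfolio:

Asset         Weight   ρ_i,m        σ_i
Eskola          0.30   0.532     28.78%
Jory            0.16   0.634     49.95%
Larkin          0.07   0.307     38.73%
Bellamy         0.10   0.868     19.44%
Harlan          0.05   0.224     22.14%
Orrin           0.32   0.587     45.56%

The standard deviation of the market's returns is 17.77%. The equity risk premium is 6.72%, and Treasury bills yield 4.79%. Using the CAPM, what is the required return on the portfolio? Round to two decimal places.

β_Eskola = 0.532 × 28.78% / 17.77% = 0.8616
β_Jory = 0.634 × 49.95% / 17.77% = 1.7821
β_Larkin = 0.307 × 38.73% / 17.77% = 0.6691
β_Bellamy = 0.868 × 19.44% / 17.77% = 0.9496
β_Harlan = 0.224 × 22.14% / 17.77% = 0.2791
β_Orrin = 0.587 × 45.56% / 17.77% = 1.5050
β_P = Σ w_i β_i = 0.30×0.8616 + 0.16×1.7821 + 0.07×0.6691 + 0.10×0.9496 + 0.05×0.2791 + 0.32×1.5050 = 1.1810
E(R_P) = R_f + β_P × MRP = 4.79% + 1.1810 × 6.72% = 12.73%

12.73%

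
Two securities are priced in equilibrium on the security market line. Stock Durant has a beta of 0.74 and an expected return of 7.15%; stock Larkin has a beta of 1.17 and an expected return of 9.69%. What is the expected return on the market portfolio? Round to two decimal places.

8.69%

Both satisfy E(R) = R_f + β·MRP, so the slope of the SML is
MRP = (9.69% − 7.15%) / (1.17 − 0.74) = 2.54% / 0.43 = 5.9070%
R_f = E(R_Durant) − β_Durant·MRP = 7.15% − 0.74 × 5.9070% = 2.7788%
E(R_m) = R_f + MRP = 2.7788% + 5.9070% = 8.69%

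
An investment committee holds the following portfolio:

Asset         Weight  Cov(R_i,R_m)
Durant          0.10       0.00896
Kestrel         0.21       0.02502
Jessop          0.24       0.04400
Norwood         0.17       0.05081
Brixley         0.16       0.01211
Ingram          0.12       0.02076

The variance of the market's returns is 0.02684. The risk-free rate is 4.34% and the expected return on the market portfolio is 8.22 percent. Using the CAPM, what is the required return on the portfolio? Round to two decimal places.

8.64%

β_Durant = 0.00896 / 0.02684 = 0.3338
β_Kestrel = 0.02502 / 0.02684 = 0.9322
β_Jessop = 0.04400 / 0.02684 = 1.6393
β_Norwood = 0.05081 / 0.02684 = 1.8931
β_Brixley = 0.01211 / 0.02684 = 0.4512
β_Ingram = 0.02076 / 0.02684 = 0.7735
β_P = Σ w_i β_i = 0.10×0.3338 + 0.21×0.9322 + 0.24×1.6393 + 0.17×1.8931 + 0.16×0.4512 + 0.12×0.7735 = 1.1094
MRP = 8.22% − 4.34% = 3.88%
E(R_P) = R_f + β_P × MRP = 4.34% + 1.1094 × 3.88% = 8.64%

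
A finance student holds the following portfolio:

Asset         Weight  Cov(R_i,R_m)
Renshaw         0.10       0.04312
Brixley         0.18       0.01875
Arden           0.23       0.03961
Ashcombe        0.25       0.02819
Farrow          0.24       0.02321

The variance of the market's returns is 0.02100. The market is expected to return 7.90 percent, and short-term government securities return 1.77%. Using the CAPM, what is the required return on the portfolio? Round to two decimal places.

10.36%

β_Renshaw = 0.04312 / 0.02100 = 2.0533
β_Brixley = 0.01875 / 0.02100 = 0.8929
β_Arden = 0.03961 / 0.02100 = 1.8862
β_Ashcombe = 0.02819 / 0.02100 = 1.3424
β_Farrow = 0.02321 / 0.02100 = 1.1052
β_P = Σ w_i β_i = 0.10×2.0533 + 0.18×0.8929 + 0.23×1.8862 + 0.25×1.3424 + 0.24×1.1052 = 1.4007
MRP = 7.90% − 1.77% = 6.13%
E(R_P) = R_f + β_P × MRP = 1.77% + 1.4007 × 6.13% = 10.36%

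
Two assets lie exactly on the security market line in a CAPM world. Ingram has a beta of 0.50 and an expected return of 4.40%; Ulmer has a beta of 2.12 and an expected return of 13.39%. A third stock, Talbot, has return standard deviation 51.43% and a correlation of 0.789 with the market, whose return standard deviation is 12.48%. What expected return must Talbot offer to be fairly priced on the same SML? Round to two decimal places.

19.67%

MRP = (13.39% − 4.40%) / (2.12 − 0.50) = 5.5494%
R_f = 4.40% − 0.50 × 5.5494% = 1.6253%
β_Talbot = ρ·σ_i/σ_m = 0.789 × 51.43 / 12.48 = 3.2515
E(R_Talbot) = R_f + β × MRP = 1.6253% + 3.2515 × 5.5494% = 19.67%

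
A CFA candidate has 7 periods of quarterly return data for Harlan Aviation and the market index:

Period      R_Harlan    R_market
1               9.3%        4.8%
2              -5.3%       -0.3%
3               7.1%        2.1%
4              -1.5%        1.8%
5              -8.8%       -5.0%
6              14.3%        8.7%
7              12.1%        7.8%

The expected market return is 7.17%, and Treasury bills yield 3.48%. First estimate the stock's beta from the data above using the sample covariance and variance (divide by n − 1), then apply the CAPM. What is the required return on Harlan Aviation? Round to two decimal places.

10.11%

Mean R_i = (9.3 − 5.3 + 7.1 − 1.5 − 8.8 + 14.3 + 12.1) / 7 = 3.8857%
Mean R_m = (4.8 − 0.3 + 2.1 + 1.8 − 5.0 + 8.7 + 7.8) / 7 = 2.8429%
Σ(R_i − R̄_i)(R_m − R̄_m) = 243.9043  ⇒  Cov = 243.9043 / 6 = 40.6507
Σ(R_m − R̄_m)² = 135.7371  ⇒  Var(R_m) = 135.7371 / 6 = 22.6229
β = Cov / Var(R_m) = 40.6507 / 22.6229 = 1.7969
MRP = 7.17% − 3.48% = 3.69%
E(R) = R_f + β × MRP = 3.48% + 1.7969 × 3.69% = 10.11%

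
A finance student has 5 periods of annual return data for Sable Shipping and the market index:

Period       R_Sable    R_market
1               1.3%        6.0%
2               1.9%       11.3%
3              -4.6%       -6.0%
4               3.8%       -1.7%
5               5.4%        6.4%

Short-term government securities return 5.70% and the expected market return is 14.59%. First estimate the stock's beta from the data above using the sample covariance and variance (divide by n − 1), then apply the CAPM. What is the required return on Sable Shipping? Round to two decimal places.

Mean R_i = (1.3 + 1.9 − 4.6 + 3.8 + 5.4) / 5 = 1.5600%
Mean R_m = (6.0 + 11.3 − 6.0 − 1.7 + 6.4) / 5 = 3.2000%
Σ(R_i − R̄_i)(R_m − R̄_m) = 60.0100  ⇒  Cov = 60.0100 / 4 = 15.0025
Σ(R_m − R̄_m)² = 192.3400  ⇒  Var(R_m) = 192.3400 / 4 = 48.0850
β = Cov / Var(R_m) = 15.0025 / 48.0850 = 0.3120
MRP = 14.59% − 5.70% = 8.89%
E(R) = R_f + β × MRP = 5.70% + 0.3120 × 8.89% = 8.47%

8.47%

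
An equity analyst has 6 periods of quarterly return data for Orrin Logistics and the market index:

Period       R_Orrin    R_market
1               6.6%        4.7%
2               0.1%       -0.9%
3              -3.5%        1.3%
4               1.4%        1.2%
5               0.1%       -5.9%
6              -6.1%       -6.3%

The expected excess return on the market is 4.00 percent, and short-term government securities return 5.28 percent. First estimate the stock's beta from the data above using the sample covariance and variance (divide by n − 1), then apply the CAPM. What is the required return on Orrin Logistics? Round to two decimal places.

8.00%

Mean R_i = (6.6 + 0.1 − 3.5 + 1.4 + 0.1 − 6.1) / 6 = -0.2333%
Mean R_m = (4.7 − 0.9 + 1.3 + 1.2 − 5.9 − 6.3) / 6 = -0.9833%
Σ(R_i − R̄_i)(R_m − R̄_m) = 64.5233  ⇒  Cov = 64.5233 / 5 = 12.9047
Σ(R_m − R̄_m)² = 94.7283  ⇒  Var(R_m) = 94.7283 / 5 = 18.9457
β = Cov / Var(R_m) = 12.9047 / 18.9457 = 0.6811
E(R) = R_f + β × MRP = 5.28% + 0.6811 × 4.00% = 8.00%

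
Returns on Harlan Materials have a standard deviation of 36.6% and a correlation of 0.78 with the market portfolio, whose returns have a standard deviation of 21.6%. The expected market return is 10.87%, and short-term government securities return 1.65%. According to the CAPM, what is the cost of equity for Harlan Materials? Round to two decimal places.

13.84%

β = ρ × σ_i / σ_m = 0.78 × 36.6% / 21.6% = 1.3217
MRP = 10.87% − 1.65% = 9.22%
E(R) = 1.65% + 1.3217 × 9.22% = 13.84%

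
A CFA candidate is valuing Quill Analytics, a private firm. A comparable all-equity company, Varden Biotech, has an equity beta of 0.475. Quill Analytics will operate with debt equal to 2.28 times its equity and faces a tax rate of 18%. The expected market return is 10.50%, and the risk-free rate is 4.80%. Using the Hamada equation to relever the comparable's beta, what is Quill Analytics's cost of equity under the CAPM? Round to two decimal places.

12.57%

β_L = β_U × [1 + (1 − t)(D/E)] = 0.475 × [1 + (1 − 0.18) × 2.28]
    = 0.475 × [1 + 0.82 × 2.28] = 0.475 × 2.8696 = 1.3631
MRP = 10.50% − 4.80% = 5.70%
E(R) = R_f + β_L × MRP = 4.80% + 1.3631 × 5.70% = 12.57%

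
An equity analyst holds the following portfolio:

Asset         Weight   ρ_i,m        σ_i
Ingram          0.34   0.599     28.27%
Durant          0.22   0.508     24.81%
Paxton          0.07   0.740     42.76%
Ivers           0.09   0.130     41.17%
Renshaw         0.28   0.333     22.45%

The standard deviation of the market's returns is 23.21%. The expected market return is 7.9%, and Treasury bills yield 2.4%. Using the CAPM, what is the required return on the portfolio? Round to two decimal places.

β_Ingram = 0.599 × 28.27% / 23.21% = 0.7296
β_Durant = 0.508 × 24.81% / 23.21% = 0.5430
β_Paxton = 0.740 × 42.76% / 23.21% = 1.3633
β_Ivers = 0.130 × 41.17% / 23.21% = 0.2306
β_Renshaw = 0.333 × 22.45% / 23.21% = 0.3221
β_P = Σ w_i β_i = 0.34×0.7296 + 0.22×0.5430 + 0.07×1.3633 + 0.09×0.2306 + 0.28×0.3221 = 0.5739
MRP = 7.9% − 2.4% = 5.50%
E(R_P) = R_f + β_P × MRP = 2.4% + 0.5739 × 5.5% = 5.56%

5.56%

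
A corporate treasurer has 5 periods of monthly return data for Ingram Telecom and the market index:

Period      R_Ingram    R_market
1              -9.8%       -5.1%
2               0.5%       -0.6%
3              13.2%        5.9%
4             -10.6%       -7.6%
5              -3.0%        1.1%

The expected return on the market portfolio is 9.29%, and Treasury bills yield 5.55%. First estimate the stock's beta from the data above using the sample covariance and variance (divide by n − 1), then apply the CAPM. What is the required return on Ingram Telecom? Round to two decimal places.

Mean R_i = (-9.8 + 0.5 + 13.2 − 10.6 − 3.0) / 5 = -1.9400%
Mean R_m = (-5.1 − 0.6 + 5.9 − 7.6 + 1.1) / 5 = -1.2600%
Σ(R_i − R̄_i)(R_m − R̄_m) = 192.5980  ⇒  Cov = 192.5980 / 4 = 48.1495
Σ(R_m − R̄_m)² = 112.2120  ⇒  Var(R_m) = 112.2120 / 4 = 28.0530
β = Cov / Var(R_m) = 48.1495 / 28.0530 = 1.7164
MRP = 9.29% − 5.55% = 3.74%
E(R) = R_f + β × MRP = 5.55% + 1.7164 × 3.74% = 11.97%

11.97%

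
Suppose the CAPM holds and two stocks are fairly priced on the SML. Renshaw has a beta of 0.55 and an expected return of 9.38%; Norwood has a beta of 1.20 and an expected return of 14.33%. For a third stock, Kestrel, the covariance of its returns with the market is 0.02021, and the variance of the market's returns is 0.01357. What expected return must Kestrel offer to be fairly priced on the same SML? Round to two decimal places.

MRP = (14.33% − 9.38%) / (1.20 − 0.55) = 7.6154%
R_f = 9.38% − 0.55 × 7.6154% = 5.1915%
β_Kestrel = Cov / Var(R_m) = 0.02021 / 0.01357 = 1.4893
E(R_Kestrel) = R_f + β × MRP = 5.1915% + 1.4893 × 7.6154% = 16.53%

16.53%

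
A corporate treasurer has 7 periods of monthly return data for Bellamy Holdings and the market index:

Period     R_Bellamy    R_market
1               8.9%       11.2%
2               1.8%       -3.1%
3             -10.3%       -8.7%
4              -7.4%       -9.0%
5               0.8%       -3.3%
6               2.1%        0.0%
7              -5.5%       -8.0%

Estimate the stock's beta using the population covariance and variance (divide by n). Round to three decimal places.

0.865

Mean R_i = (8.9 + 1.8 − 10.3 − 7.4 + 0.8 + 2.1 − 5.5) / 7 = -1.3714%
Mean R_m = (11.2 − 3.1 − 8.7 − 9.0 − 3.3 + 0.0 − 8.0) / 7 = -2.9857%
Σ(R_i − R̄_i)(R_m − R̄_m) = 263.0071  ⇒  Cov = 263.0071 / 7 = 37.5724
Σ(R_m − R̄_m)² = 304.2286  ⇒  Var(R_m) = 304.2286 / 7 = 43.4612
β = Cov / Var(R_m) = 37.5724 / 43.4612 = 0.8645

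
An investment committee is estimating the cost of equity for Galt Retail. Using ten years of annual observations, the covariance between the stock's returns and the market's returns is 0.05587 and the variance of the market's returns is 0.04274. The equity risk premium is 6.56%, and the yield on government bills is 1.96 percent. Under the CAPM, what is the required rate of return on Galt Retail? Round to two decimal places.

β = Cov(R_i, R_m) / Var(R_m) = 0.05587 / 0.04274 = 1.3072
E(R) = R_f + β × MRP = 1.96% + 1.3072 × 6.56% = 10.54%

10.54%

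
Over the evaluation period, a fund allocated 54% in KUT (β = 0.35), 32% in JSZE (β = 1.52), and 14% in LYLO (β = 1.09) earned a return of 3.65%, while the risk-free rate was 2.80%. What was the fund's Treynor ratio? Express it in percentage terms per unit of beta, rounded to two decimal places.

β_P = 0.54×0.35 + 0.32×1.52 + 0.14×1.09 = 0.8280
Treynor = (R_P − R_f) / β_P = (3.65% − 2.80%) / 0.8280 = 0.85% / 0.8280 = 1.03%

1.03%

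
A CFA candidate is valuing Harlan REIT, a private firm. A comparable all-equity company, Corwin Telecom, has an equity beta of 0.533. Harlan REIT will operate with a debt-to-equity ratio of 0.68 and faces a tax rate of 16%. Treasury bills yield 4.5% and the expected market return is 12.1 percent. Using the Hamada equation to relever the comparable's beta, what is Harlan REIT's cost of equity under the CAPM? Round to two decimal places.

β_L = β_U × [1 + (1 − t)(D/E)] = 0.533 × [1 + (1 − 0.16) × 0.68]
    = 0.533 × [1 + 0.84 × 0.68] = 0.533 × 1.5712 = 0.8374
MRP = 12.1% − 4.5% = 7.60%
E(R) = R_f + β_L × MRP = 4.5% + 0.8374 × 7.6% = 10.86%

10.86%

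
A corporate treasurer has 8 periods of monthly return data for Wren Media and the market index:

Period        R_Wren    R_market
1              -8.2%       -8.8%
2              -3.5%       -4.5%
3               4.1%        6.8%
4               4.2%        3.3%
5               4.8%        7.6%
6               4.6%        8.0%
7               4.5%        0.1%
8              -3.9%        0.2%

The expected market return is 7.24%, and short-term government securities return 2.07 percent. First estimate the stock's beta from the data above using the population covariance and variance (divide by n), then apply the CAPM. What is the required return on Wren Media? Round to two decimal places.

Mean R_i = (-8.2 − 3.5 + 4.1 + 4.2 + 4.8 + 4.6 + 4.5 − 3.9) / 8 = 0.8250%
Mean R_m = (-8.8 − 4.5 + 6.8 + 3.3 + 7.6 + 8.0 + 0.1 + 0.2) / 8 = 1.5875%
Σ(R_i − R̄_i)(R_m − R̄_m) = 192.1225  ⇒  Cov = 192.1225 / 8 = 24.0153
Σ(R_m − R̄_m)² = 256.4688  ⇒  Var(R_m) = 256.4688 / 8 = 32.0586
β = Cov / Var(R_m) = 24.0153 / 32.0586 = 0.7491
MRP = 7.24% − 2.07% = 5.17%
E(R) = R_f + β × MRP = 2.07% + 0.7491 × 5.17% = 5.94%

5.94%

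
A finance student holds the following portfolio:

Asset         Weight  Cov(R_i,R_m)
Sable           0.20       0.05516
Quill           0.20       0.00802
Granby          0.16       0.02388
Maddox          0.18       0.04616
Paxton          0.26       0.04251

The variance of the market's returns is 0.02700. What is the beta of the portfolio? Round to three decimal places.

1.327

β_Sable = 0.05516 / 0.02700 = 2.0430
β_Quill = 0.00802 / 0.02700 = 0.2970
β_Granby = 0.02388 / 0.02700 = 0.8844
β_Maddox = 0.04616 / 0.02700 = 1.7096
β_Paxton = 0.04251 / 0.02700 = 1.5744
β_P = Σ w_i β_i = 0.20×2.0430 + 0.20×0.2970 + 0.16×0.8844 + 0.18×1.7096 + 0.26×1.5744 = 1.3266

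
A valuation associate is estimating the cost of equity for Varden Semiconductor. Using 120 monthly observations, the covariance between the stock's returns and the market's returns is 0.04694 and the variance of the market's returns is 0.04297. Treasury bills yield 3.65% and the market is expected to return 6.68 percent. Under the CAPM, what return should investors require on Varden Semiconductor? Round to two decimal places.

6.96%

β = Cov(R_i, R_m) / Var(R_m) = 0.04694 / 0.04297 = 1.0924
MRP = 6.68% − 3.65% = 3.03%
E(R) = R_f + β × MRP = 3.65% + 1.0924 × 3.03% = 6.96%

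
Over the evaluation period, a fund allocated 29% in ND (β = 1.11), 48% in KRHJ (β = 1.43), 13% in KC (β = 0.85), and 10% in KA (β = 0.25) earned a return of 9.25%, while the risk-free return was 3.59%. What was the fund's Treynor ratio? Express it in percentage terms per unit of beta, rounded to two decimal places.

4.95%

β_P = 0.29×1.11 + 0.48×1.43 + 0.13×0.85 + 0.10×0.25 = 1.1438
Treynor = (R_P − R_f) / β_P = (9.25% − 3.59%) / 1.1438 = 5.66% / 1.1438 = 4.95%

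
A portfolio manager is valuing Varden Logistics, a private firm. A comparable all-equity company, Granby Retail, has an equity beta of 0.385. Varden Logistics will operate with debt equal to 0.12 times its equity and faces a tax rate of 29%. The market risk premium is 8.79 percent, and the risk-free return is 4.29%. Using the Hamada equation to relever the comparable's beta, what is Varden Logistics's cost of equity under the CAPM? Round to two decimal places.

7.96%

β_L = β_U × [1 + (1 − t)(D/E)] = 0.385 × [1 + (1 − 0.29) × 0.12]
    = 0.385 × [1 + 0.71 × 0.12] = 0.385 × 1.0852 = 0.4178
E(R) = R_f + β_L × MRP = 4.29% + 0.4178 × 8.79% = 7.96%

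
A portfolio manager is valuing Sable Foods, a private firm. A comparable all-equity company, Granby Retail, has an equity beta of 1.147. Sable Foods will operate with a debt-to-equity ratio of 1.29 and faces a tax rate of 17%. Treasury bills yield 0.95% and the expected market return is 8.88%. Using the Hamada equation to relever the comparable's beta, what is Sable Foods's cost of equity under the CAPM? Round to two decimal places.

β_L = β_U × [1 + (1 − t)(D/E)] = 1.147 × [1 + (1 − 0.17) × 1.29]
    = 1.147 × [1 + 0.83 × 1.29] = 1.147 × 2.0707 = 2.3751
MRP = 8.88% − 0.95% = 7.93%
E(R) = R_f + β_L × MRP = 0.95% + 2.3751 × 7.93% = 19.78%

19.78%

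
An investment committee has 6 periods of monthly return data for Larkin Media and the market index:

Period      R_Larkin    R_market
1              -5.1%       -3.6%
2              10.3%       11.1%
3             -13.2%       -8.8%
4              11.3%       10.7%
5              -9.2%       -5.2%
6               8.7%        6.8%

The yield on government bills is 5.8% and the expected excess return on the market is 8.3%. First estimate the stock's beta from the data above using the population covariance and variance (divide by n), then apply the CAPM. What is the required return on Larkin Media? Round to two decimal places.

Mean R_i = (-5.1 + 10.3 − 13.2 + 11.3 − 9.2 + 8.7) / 6 = 0.4667%
Mean R_m = (-3.6 + 11.1 − 8.8 + 10.7 − 5.2 + 6.8) / 6 = 1.8333%
Σ(R_i − R̄_i)(R_m − R̄_m) = 471.6267  ⇒  Cov = 471.6267 / 6 = 78.6045
Σ(R_m − R̄_m)² = 381.2133  ⇒  Var(R_m) = 381.2133 / 6 = 63.5356
β = Cov / Var(R_m) = 78.6045 / 63.5356 = 1.2372
E(R) = R_f + β × MRP = 5.8% + 1.2372 × 8.3% = 16.07%

16.07%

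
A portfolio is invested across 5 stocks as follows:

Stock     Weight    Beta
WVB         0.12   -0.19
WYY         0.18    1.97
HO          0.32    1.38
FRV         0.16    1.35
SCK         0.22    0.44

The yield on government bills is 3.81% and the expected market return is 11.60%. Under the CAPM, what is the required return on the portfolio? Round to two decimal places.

12.27%

β_P = Σ w_i β_i = 0.12×-0.19 + 0.18×1.97 + 0.32×1.38 + 0.16×1.35 + 0.22×0.44 = 1.0862
MRP = 11.60% − 3.81% = 7.79%
E(R_P) = R_f + β_P × MRP = 3.81% + 1.0862 × 7.79% = 12.27%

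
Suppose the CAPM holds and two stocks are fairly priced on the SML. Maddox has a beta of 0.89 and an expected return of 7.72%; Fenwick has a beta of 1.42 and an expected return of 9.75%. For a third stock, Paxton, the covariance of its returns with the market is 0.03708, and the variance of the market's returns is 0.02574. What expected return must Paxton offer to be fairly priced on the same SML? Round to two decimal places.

9.83%

MRP = (9.75% − 7.72%) / (1.42 − 0.89) = 3.8302%
R_f = 7.72% − 0.89 × 3.8302% = 4.3111%
β_Paxton = Cov / Var(R_m) = 0.03708 / 0.02574 = 1.4406
E(R_Paxton) = R_f + β × MRP = 4.3111% + 1.4406 × 3.8302% = 9.83%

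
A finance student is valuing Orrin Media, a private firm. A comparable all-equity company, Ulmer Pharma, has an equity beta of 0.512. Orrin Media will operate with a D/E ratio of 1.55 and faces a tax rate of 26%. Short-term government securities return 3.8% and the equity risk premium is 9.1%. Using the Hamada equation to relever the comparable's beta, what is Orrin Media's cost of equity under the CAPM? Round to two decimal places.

β_L = β_U × [1 + (1 − t)(D/E)] = 0.512 × [1 + (1 − 0.26) × 1.55]
    = 0.512 × [1 + 0.74 × 1.55] = 0.512 × 2.1470 = 1.0993
E(R) = R_f + β_L × MRP = 3.8% + 1.0993 × 9.1% = 13.80%

13.80%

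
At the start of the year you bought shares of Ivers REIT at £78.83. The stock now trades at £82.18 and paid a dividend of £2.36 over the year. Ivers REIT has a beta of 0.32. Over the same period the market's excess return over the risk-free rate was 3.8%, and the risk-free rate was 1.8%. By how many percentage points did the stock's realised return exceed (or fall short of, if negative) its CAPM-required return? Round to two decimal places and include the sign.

Realised HPR = (P1 + D1 − P0) / P0 = (82.18 + 2.36 − 78.83) / 78.83 = 5.71 / 78.83 = 7.2434%
CAPM required = R_f + β·MRP = 1.8% + 0.32 × 3.8% = 3.0160%
α = realised − required = 7.2434% − 3.0160% = +4.23%

+4.23%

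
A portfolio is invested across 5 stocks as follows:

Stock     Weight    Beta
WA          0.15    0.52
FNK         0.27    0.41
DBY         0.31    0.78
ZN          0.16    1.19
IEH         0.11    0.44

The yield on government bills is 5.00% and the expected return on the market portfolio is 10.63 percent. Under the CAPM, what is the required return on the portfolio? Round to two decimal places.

8.77%

β_P = Σ w_i β_i = 0.15×0.52 + 0.27×0.41 + 0.31×0.78 + 0.16×1.19 + 0.11×0.44 = 0.6693
MRP = 10.63% − 5.00% = 5.63%
E(R_P) = R_f + β_P × MRP = 5.00% + 0.6693 × 5.63% = 8.77%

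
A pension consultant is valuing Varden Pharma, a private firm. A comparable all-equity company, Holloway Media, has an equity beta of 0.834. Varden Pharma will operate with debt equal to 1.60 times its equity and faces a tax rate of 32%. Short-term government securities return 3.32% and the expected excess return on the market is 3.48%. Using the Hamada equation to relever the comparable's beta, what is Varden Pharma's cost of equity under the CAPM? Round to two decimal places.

β_L = β_U × [1 + (1 − t)(D/E)] = 0.834 × [1 + (1 − 0.32) × 1.60]
    = 0.834 × [1 + 0.68 × 1.60] = 0.834 × 2.0880 = 1.7414
E(R) = R_f + β_L × MRP = 3.32% + 1.7414 × 3.48% = 9.38%

9.38%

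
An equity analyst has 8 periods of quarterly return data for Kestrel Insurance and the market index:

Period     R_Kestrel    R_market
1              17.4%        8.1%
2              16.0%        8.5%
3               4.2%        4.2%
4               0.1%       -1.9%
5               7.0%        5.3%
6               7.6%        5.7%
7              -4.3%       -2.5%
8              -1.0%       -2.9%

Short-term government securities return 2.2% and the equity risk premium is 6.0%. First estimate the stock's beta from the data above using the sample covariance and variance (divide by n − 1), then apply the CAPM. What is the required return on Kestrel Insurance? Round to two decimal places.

11.41%

Mean R_i = (17.4 + 16.0 + 4.2 + 0.1 + 7.0 + 7.6 − 4.3 − 1.0) / 8 = 5.8750%
Mean R_m = (8.1 + 8.5 + 4.2 − 1.9 + 5.3 + 5.7 − 2.5 − 2.9) / 8 = 3.0625%
Σ(R_i − R̄_i)(R_m − R̄_m) = 244.5225  ⇒  Cov = 244.5225 / 7 = 34.9318
Σ(R_m − R̄_m)² = 159.3188  ⇒  Var(R_m) = 159.3188 / 7 = 22.7598
β = Cov / Var(R_m) = 34.9318 / 22.7598 = 1.5348
E(R) = R_f + β × MRP = 2.2% + 1.5348 × 6.0% = 11.41%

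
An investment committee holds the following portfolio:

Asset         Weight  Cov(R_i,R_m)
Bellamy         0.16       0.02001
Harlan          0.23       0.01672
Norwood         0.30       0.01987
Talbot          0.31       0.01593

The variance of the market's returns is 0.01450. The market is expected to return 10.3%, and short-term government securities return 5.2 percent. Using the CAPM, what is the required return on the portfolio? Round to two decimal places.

β_Bellamy = 0.02001 / 0.01450 = 1.3800
β_Harlan = 0.01672 / 0.01450 = 1.1531
β_Norwood = 0.01987 / 0.01450 = 1.3703
β_Talbot = 0.01593 / 0.01450 = 1.0986
β_P = Σ w_i β_i = 0.16×1.3800 + 0.23×1.1531 + 0.30×1.3703 + 0.31×1.0986 = 1.2377
MRP = 10.3% − 5.2% = 5.10%
E(R_P) = R_f + β_P × MRP = 5.2% + 1.2377 × 5.1% = 11.51%

11.51%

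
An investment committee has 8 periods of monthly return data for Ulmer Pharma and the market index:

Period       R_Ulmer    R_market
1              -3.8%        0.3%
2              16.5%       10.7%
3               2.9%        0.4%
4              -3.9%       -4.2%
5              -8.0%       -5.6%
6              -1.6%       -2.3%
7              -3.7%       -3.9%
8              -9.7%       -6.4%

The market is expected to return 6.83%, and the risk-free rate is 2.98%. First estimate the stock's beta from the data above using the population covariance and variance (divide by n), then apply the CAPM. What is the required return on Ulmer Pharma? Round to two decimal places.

Mean R_i = (-3.8 + 16.5 + 2.9 − 3.9 − 8.0 − 1.6 − 3.7 − 9.7) / 8 = -1.4125%
Mean R_m = (0.3 + 10.7 + 0.4 − 4.2 − 5.6 − 2.3 − 3.9 − 6.4) / 8 = -1.3750%
Σ(R_i − R̄_i)(R_m − R̄_m) = 302.4025  ⇒  Cov = 302.4025 / 8 = 37.8003
Σ(R_m − R̄_m)² = 210.0750  ⇒  Var(R_m) = 210.0750 / 8 = 26.2594
β = Cov / Var(R_m) = 37.8003 / 26.2594 = 1.4395
MRP = 6.83% − 2.98% = 3.85%
E(R) = R_f + β × MRP = 2.98% + 1.4395 × 3.85% = 8.52%

8.52%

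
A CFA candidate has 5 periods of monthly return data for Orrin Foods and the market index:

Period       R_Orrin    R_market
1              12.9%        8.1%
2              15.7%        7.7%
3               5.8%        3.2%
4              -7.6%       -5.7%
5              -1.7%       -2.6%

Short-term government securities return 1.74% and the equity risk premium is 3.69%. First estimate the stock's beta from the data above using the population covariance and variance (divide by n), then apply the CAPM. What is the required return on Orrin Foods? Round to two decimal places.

Mean R_i = (12.9 + 15.7 + 5.8 − 7.6 − 1.7) / 5 = 5.0200%
Mean R_m = (8.1 + 7.7 + 3.2 − 5.7 − 2.6) / 5 = 2.1400%
Σ(R_i − R̄_i)(R_m − R̄_m) = 237.9660  ⇒  Cov = 237.9660 / 5 = 47.5932
Σ(R_m − R̄_m)² = 151.4920  ⇒  Var(R_m) = 151.4920 / 5 = 30.2984
β = Cov / Var(R_m) = 47.5932 / 30.2984 = 1.5708
E(R) = R_f + β × MRP = 1.74% + 1.5708 × 3.69% = 7.54%

7.54%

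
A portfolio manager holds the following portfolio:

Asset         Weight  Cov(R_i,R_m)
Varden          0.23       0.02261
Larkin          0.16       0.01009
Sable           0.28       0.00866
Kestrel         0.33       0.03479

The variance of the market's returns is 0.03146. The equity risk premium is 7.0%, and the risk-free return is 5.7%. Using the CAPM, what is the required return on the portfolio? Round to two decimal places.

β_Varden = 0.02261 / 0.03146 = 0.7187
β_Larkin = 0.01009 / 0.03146 = 0.3207
β_Sable = 0.00866 / 0.03146 = 0.2753
β_Kestrel = 0.03479 / 0.03146 = 1.1058
β_P = Σ w_i β_i = 0.23×0.7187 + 0.16×0.3207 + 0.28×0.2753 + 0.33×1.1058 = 0.6586
E(R_P) = R_f + β_P × MRP = 5.7% + 0.6586 × 7.0% = 10.31%

10.31%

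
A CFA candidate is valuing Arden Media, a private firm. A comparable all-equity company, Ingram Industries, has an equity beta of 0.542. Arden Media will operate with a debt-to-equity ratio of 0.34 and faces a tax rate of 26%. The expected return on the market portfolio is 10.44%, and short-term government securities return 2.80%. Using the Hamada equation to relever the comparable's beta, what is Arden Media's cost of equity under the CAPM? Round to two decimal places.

7.98%

β_L = β_U × [1 + (1 − t)(D/E)] = 0.542 × [1 + (1 − 0.26) × 0.34]
    = 0.542 × [1 + 0.74 × 0.34] = 0.542 × 1.2516 = 0.6784
MRP = 10.44% − 2.80% = 7.64%
E(R) = R_f + β_L × MRP = 2.80% + 0.6784 × 7.64% = 7.98%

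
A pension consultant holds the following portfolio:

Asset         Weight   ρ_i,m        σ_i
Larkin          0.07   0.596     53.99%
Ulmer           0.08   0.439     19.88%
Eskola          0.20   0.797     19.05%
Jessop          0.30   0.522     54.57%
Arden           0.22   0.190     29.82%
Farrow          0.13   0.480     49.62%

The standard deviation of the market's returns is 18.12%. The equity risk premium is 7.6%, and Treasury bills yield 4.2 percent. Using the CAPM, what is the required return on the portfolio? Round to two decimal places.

12.12%

β_Larkin = 0.596 × 53.99% / 18.12% = 1.7758
β_Ulmer = 0.439 × 19.88% / 18.12% = 0.4816
β_Eskola = 0.797 × 19.05% / 18.12% = 0.8379
β_Jessop = 0.522 × 54.57% / 18.12% = 1.5720
β_Arden = 0.190 × 29.82% / 18.12% = 0.3127
β_Farrow = 0.480 × 49.62% / 18.12% = 1.3144
β_P = Σ w_i β_i = 0.07×1.7758 + 0.08×0.4816 + 0.20×0.8379 + 0.30×1.5720 + 0.22×0.3127 + 0.13×1.3144 = 1.0417
E(R_P) = R_f + β_P × MRP = 4.2% + 1.0417 × 7.6% = 12.12%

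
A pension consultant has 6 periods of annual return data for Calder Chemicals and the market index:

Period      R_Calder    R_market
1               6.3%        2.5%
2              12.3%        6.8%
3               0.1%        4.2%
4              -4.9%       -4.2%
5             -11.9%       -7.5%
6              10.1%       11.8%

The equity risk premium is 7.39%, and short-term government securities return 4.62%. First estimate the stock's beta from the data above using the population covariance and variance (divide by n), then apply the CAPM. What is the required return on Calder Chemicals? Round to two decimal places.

Mean R_i = (6.3 + 12.3 + 0.1 − 4.9 − 11.9 + 10.1) / 6 = 2.0000%
Mean R_m = (2.5 + 6.8 + 4.2 − 4.2 − 7.5 + 11.8) / 6 = 2.2667%
Σ(R_i − R̄_i)(R_m − R̄_m) = 301.6200  ⇒  Cov = 301.6200 / 6 = 50.2700
Σ(R_m − R̄_m)² = 252.4333  ⇒  Var(R_m) = 252.4333 / 6 = 42.0722
β = Cov / Var(R_m) = 50.2700 / 42.0722 = 1.1949
E(R) = R_f + β × MRP = 4.62% + 1.1949 × 7.39% = 13.45%

13.45%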